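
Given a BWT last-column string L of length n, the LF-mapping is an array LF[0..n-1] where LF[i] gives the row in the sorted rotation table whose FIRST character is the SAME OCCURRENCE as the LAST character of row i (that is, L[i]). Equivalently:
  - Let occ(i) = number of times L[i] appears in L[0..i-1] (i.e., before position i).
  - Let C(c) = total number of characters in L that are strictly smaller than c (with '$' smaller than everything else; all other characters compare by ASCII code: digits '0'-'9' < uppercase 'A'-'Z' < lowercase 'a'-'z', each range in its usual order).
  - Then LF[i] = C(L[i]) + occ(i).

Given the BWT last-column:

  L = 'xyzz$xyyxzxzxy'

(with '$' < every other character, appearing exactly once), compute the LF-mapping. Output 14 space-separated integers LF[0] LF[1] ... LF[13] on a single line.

Answer: 1 6 10 11 0 2 7 8 3 12 4 13 5 9

Derivation:
Char counts: '$':1, 'x':5, 'y':4, 'z':4
C (first-col start): C('$')=0, C('x')=1, C('y')=6, C('z')=10
L[0]='x': occ=0, LF[0]=C('x')+0=1+0=1
L[1]='y': occ=0, LF[1]=C('y')+0=6+0=6
L[2]='z': occ=0, LF[2]=C('z')+0=10+0=10
L[3]='z': occ=1, LF[3]=C('z')+1=10+1=11
L[4]='$': occ=0, LF[4]=C('$')+0=0+0=0
L[5]='x': occ=1, LF[5]=C('x')+1=1+1=2
L[6]='y': occ=1, LF[6]=C('y')+1=6+1=7
L[7]='y': occ=2, LF[7]=C('y')+2=6+2=8
L[8]='x': occ=2, LF[8]=C('x')+2=1+2=3
L[9]='z': occ=2, LF[9]=C('z')+2=10+2=12
L[10]='x': occ=3, LF[10]=C('x')+3=1+3=4
L[11]='z': occ=3, LF[11]=C('z')+3=10+3=13
L[12]='x': occ=4, LF[12]=C('x')+4=1+4=5
L[13]='y': occ=3, LF[13]=C('y')+3=6+3=9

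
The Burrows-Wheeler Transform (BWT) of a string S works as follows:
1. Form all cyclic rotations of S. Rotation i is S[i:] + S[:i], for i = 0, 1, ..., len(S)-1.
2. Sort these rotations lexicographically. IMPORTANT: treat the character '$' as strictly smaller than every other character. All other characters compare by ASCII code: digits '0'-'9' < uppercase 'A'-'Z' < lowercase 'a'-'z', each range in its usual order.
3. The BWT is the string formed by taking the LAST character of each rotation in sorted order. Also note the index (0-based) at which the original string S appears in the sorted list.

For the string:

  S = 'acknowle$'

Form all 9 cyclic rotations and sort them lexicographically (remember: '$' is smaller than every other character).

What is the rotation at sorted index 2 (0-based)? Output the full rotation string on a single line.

All 9 rotations (rotation i = S[i:]+S[:i]):
  rot[0] = acknowle$
  rot[1] = cknowle$a
  rot[2] = knowle$ac
  rot[3] = nowle$ack
  rot[4] = owle$ackn
  rot[5] = wle$ackno
  rot[6] = le$acknow
  rot[7] = e$acknowl
  rot[8] = $acknowle
Sorted (with $ < everything):
  sorted[0] = $acknowle
  sorted[1] = acknowle$
  sorted[2] = cknowle$a
  sorted[3] = e$acknowl
  sorted[4] = knowle$ac
  sorted[5] = le$acknow
  sorted[6] = nowle$ack
  sorted[7] = owle$ackn
  sorted[8] = wle$ackno
sorted[2] = cknowle$a

Answer: cknowle$a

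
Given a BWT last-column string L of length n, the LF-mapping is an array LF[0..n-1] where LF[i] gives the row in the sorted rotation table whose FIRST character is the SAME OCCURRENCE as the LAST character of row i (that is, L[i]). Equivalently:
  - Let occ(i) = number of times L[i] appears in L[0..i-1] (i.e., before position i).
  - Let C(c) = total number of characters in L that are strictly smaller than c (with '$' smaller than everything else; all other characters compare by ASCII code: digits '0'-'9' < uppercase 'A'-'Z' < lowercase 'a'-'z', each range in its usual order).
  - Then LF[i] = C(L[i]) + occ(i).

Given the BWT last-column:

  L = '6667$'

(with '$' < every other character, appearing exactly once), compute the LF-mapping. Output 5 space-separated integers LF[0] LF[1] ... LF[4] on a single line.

Answer: 1 2 3 4 0

Derivation:
Char counts: '$':1, '6':3, '7':1
C (first-col start): C('$')=0, C('6')=1, C('7')=4
L[0]='6': occ=0, LF[0]=C('6')+0=1+0=1
L[1]='6': occ=1, LF[1]=C('6')+1=1+1=2
L[2]='6': occ=2, LF[2]=C('6')+2=1+2=3
L[3]='7': occ=0, LF[3]=C('7')+0=4+0=4
L[4]='$': occ=0, LF[4]=C('$')+0=0+0=0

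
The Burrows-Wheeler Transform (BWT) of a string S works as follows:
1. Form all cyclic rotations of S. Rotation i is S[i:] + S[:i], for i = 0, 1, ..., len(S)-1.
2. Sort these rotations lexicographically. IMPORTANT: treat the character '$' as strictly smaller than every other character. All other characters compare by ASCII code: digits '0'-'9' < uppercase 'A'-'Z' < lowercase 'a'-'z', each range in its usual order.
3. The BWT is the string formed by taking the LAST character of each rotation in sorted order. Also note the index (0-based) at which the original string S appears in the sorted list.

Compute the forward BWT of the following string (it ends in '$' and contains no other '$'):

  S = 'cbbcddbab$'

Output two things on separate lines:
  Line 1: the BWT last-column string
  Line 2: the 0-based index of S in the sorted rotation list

Answer: bbadcb$bdc
6

Derivation:
All 10 rotations (rotation i = S[i:]+S[:i]):
  rot[0] = cbbcddbab$
  rot[1] = bbcddbab$c
  rot[2] = bcddbab$cb
  rot[3] = cddbab$cbb
  rot[4] = ddbab$cbbc
  rot[5] = dbab$cbbcd
  rot[6] = bab$cbbcdd
  rot[7] = ab$cbbcddb
  rot[8] = b$cbbcddba
  rot[9] = $cbbcddbab
Sorted (with $ < everything):
  sorted[0] = $cbbcddbab  (last char: 'b')
  sorted[1] = ab$cbbcddb  (last char: 'b')
  sorted[2] = b$cbbcddba  (last char: 'a')
  sorted[3] = bab$cbbcdd  (last char: 'd')
  sorted[4] = bbcddbab$c  (last char: 'c')
  sorted[5] = bcddbab$cb  (last char: 'b')
  sorted[6] = cbbcddbab$  (last char: '$')
  sorted[7] = cddbab$cbb  (last char: 'b')
  sorted[8] = dbab$cbbcd  (last char: 'd')
  sorted[9] = ddbab$cbbc  (last char: 'c')
Last column: bbadcb$bdc
Original string S is at sorted index 6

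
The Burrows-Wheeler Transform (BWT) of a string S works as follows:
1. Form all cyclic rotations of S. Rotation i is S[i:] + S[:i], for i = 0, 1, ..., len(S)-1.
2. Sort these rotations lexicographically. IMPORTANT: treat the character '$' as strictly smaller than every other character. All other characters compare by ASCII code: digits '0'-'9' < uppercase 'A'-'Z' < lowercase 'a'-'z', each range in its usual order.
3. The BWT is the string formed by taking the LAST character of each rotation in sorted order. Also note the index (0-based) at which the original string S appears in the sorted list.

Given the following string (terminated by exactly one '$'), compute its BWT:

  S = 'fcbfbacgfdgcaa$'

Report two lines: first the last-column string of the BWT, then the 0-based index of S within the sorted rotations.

All 15 rotations (rotation i = S[i:]+S[:i]):
  rot[0] = fcbfbacgfdgcaa$
  rot[1] = cbfbacgfdgcaa$f
  rot[2] = bfbacgfdgcaa$fc
  rot[3] = fbacgfdgcaa$fcb
  rot[4] = bacgfdgcaa$fcbf
  rot[5] = acgfdgcaa$fcbfb
  rot[6] = cgfdgcaa$fcbfba
  rot[7] = gfdgcaa$fcbfbac
  rot[8] = fdgcaa$fcbfbacg
  rot[9] = dgcaa$fcbfbacgf
  rot[10] = gcaa$fcbfbacgfd
  rot[11] = caa$fcbfbacgfdg
  rot[12] = aa$fcbfbacgfdgc
  rot[13] = a$fcbfbacgfdgca
  rot[14] = $fcbfbacgfdgcaa
Sorted (with $ < everything):
  sorted[0] = $fcbfbacgfdgcaa  (last char: 'a')
  sorted[1] = a$fcbfbacgfdgca  (last char: 'a')
  sorted[2] = aa$fcbfbacgfdgc  (last char: 'c')
  sorted[3] = acgfdgcaa$fcbfb  (last char: 'b')
  sorted[4] = bacgfdgcaa$fcbf  (last char: 'f')
  sorted[5] = bfbacgfdgcaa$fc  (last char: 'c')
  sorted[6] = caa$fcbfbacgfdg  (last char: 'g')
  sorted[7] = cbfbacgfdgcaa$f  (last char: 'f')
  sorted[8] = cgfdgcaa$fcbfba  (last char: 'a')
  sorted[9] = dgcaa$fcbfbacgf  (last char: 'f')
  sorted[10] = fbacgfdgcaa$fcb  (last char: 'b')
  sorted[11] = fcbfbacgfdgcaa$  (last char: '$')
  sorted[12] = fdgcaa$fcbfbacg  (last char: 'g')
  sorted[13] = gcaa$fcbfbacgfd  (last char: 'd')
  sorted[14] = gfdgcaa$fcbfbac  (last char: 'c')
Last column: aacbfcgfafb$gdc
Original string S is at sorted index 11

Answer: aacbfcgfafb$gdc
11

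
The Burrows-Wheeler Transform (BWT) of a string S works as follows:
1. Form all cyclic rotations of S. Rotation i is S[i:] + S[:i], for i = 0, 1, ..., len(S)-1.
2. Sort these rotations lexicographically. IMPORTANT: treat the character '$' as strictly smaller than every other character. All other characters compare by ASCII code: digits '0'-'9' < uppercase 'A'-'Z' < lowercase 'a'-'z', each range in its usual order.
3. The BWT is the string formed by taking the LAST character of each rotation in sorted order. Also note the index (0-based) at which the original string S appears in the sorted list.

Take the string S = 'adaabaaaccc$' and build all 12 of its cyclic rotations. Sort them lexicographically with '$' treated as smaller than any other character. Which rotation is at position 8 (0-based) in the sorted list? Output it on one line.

Answer: c$adaabaaacc

Derivation:
All 12 rotations (rotation i = S[i:]+S[:i]):
  rot[0] = adaabaaaccc$
  rot[1] = daabaaaccc$a
  rot[2] = aabaaaccc$ad
  rot[3] = abaaaccc$ada
  rot[4] = baaaccc$adaa
  rot[5] = aaaccc$adaab
  rot[6] = aaccc$adaaba
  rot[7] = accc$adaabaa
  rot[8] = ccc$adaabaaa
  rot[9] = cc$adaabaaac
  rot[10] = c$adaabaaacc
  rot[11] = $adaabaaaccc
Sorted (with $ < everything):
  sorted[0] = $adaabaaaccc
  sorted[1] = aaaccc$adaab
  sorted[2] = aabaaaccc$ad
  sorted[3] = aaccc$adaaba
  sorted[4] = abaaaccc$ada
  sorted[5] = accc$adaabaa
  sorted[6] = adaabaaaccc$
  sorted[7] = baaaccc$adaa
  sorted[8] = c$adaabaaacc
  sorted[9] = cc$adaabaaac
  sorted[10] = ccc$adaabaaa
  sorted[11] = daabaaaccc$a
sorted[8] = c$adaabaaacc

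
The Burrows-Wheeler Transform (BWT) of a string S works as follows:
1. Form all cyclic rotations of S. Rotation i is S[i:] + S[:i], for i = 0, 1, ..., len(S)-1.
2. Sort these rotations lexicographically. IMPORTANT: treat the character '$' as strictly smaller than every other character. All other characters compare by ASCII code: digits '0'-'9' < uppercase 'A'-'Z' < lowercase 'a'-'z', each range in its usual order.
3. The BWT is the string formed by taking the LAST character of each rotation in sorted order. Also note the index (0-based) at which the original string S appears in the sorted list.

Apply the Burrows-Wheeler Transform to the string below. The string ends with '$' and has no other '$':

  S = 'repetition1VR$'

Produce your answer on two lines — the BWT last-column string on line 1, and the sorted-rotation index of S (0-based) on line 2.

Answer: RnV1rpttoie$ie
11

Derivation:
All 14 rotations (rotation i = S[i:]+S[:i]):
  rot[0] = repetition1VR$
  rot[1] = epetition1VR$r
  rot[2] = petition1VR$re
  rot[3] = etition1VR$rep
  rot[4] = tition1VR$repe
  rot[5] = ition1VR$repet
  rot[6] = tion1VR$repeti
  rot[7] = ion1VR$repetit
  rot[8] = on1VR$repetiti
  rot[9] = n1VR$repetitio
  rot[10] = 1VR$repetition
  rot[11] = VR$repetition1
  rot[12] = R$repetition1V
  rot[13] = $repetition1VR
Sorted (with $ < everything):
  sorted[0] = $repetition1VR  (last char: 'R')
  sorted[1] = 1VR$repetition  (last char: 'n')
  sorted[2] = R$repetition1V  (last char: 'V')
  sorted[3] = VR$repetition1  (last char: '1')
  sorted[4] = epetition1VR$r  (last char: 'r')
  sorted[5] = etition1VR$rep  (last char: 'p')
  sorted[6] = ion1VR$repetit  (last char: 't')
  sorted[7] = ition1VR$repet  (last char: 't')
  sorted[8] = n1VR$repetitio  (last char: 'o')
  sorted[9] = on1VR$repetiti  (last char: 'i')
  sorted[10] = petition1VR$re  (last char: 'e')
  sorted[11] = repetition1VR$  (last char: '$')
  sorted[12] = tion1VR$repeti  (last char: 'i')
  sorted[13] = tition1VR$repe  (last char: 'e')
Last column: RnV1rpttoie$ie
Original string S is at sorted index 11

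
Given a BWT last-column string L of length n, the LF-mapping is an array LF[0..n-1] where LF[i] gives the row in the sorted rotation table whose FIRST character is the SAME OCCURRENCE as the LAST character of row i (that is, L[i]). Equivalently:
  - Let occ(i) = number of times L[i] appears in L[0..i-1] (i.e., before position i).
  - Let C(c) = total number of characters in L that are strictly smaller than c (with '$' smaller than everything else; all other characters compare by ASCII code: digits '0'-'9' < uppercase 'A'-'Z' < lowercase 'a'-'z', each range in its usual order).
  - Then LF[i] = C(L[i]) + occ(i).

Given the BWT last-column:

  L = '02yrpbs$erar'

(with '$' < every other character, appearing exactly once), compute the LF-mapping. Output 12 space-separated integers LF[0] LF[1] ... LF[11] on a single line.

Answer: 1 2 11 7 6 4 10 0 5 8 3 9

Derivation:
Char counts: '$':1, '0':1, '2':1, 'a':1, 'b':1, 'e':1, 'p':1, 'r':3, 's':1, 'y':1
C (first-col start): C('$')=0, C('0')=1, C('2')=2, C('a')=3, C('b')=4, C('e')=5, C('p')=6, C('r')=7, C('s')=10, C('y')=11
L[0]='0': occ=0, LF[0]=C('0')+0=1+0=1
L[1]='2': occ=0, LF[1]=C('2')+0=2+0=2
L[2]='y': occ=0, LF[2]=C('y')+0=11+0=11
L[3]='r': occ=0, LF[3]=C('r')+0=7+0=7
L[4]='p': occ=0, LF[4]=C('p')+0=6+0=6
L[5]='b': occ=0, LF[5]=C('b')+0=4+0=4
L[6]='s': occ=0, LF[6]=C('s')+0=10+0=10
L[7]='$': occ=0, LF[7]=C('$')+0=0+0=0
L[8]='e': occ=0, LF[8]=C('e')+0=5+0=5
L[9]='r': occ=1, LF[9]=C('r')+1=7+1=8
L[10]='a': occ=0, LF[10]=C('a')+0=3+0=3
L[11]='r': occ=2, LF[11]=C('r')+2=7+2=9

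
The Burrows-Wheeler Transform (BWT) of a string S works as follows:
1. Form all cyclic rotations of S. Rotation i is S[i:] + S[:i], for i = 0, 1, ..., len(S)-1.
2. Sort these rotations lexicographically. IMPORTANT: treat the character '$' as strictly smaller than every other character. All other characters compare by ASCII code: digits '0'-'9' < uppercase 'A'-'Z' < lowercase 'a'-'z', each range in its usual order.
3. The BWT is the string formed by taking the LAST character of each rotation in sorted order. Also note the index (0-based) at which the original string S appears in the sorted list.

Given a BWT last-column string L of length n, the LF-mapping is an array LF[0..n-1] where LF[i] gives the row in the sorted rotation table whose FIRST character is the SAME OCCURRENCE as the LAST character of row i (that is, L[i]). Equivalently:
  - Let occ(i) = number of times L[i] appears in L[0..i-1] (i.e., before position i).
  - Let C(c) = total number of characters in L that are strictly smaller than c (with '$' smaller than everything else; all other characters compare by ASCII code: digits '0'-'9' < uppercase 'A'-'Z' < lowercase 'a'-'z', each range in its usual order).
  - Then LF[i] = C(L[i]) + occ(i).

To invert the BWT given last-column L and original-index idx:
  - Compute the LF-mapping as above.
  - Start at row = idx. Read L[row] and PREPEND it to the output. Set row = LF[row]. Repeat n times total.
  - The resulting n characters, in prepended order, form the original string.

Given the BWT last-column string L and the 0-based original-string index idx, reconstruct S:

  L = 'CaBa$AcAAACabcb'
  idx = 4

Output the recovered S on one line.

Answer: AaAaABACabbccC$

Derivation:
LF mapping: 6 8 5 9 0 1 13 2 3 4 7 10 11 14 12
Walk LF starting at row 4, prepending L[row]:
  step 1: row=4, L[4]='$', prepend. Next row=LF[4]=0
  step 2: row=0, L[0]='C', prepend. Next row=LF[0]=6
  step 3: row=6, L[6]='c', prepend. Next row=LF[6]=13
  step 4: row=13, L[13]='c', prepend. Next row=LF[13]=14
  step 5: row=14, L[14]='b', prepend. Next row=LF[14]=12
  step 6: row=12, L[12]='b', prepend. Next row=LF[12]=11
  step 7: row=11, L[11]='a', prepend. Next row=LF[11]=10
  step 8: row=10, L[10]='C', prepend. Next row=LF[10]=7
  step 9: row=7, L[7]='A', prepend. Next row=LF[7]=2
  step 10: row=2, L[2]='B', prepend. Next row=LF[2]=5
  step 11: row=5, L[5]='A', prepend. Next row=LF[5]=1
  step 12: row=1, L[1]='a', prepend. Next row=LF[1]=8
  step 13: row=8, L[8]='A', prepend. Next row=LF[8]=3
  step 14: row=3, L[3]='a', prepend. Next row=LF[3]=9
  step 15: row=9, L[9]='A', prepend. Next row=LF[9]=4
Reversed output: AaAaABACabbccC$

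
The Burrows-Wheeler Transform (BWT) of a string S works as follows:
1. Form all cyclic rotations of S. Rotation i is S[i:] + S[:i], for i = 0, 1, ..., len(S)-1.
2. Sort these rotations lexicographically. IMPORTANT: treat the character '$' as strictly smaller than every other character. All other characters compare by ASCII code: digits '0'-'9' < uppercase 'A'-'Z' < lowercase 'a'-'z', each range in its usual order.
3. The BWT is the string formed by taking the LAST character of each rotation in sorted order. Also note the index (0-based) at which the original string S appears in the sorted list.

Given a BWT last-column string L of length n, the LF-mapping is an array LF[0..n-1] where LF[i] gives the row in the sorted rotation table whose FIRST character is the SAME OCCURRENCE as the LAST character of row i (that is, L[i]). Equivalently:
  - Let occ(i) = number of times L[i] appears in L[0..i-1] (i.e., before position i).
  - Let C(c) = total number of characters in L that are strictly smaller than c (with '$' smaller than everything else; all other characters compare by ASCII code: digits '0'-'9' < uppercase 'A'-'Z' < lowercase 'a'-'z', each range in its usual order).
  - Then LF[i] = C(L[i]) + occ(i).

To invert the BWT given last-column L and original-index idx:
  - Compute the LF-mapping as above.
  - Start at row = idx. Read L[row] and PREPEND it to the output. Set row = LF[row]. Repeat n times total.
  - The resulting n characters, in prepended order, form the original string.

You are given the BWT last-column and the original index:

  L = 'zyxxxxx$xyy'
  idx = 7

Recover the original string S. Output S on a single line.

Answer: yxxxxxxyyz$

Derivation:
LF mapping: 10 7 1 2 3 4 5 0 6 8 9
Walk LF starting at row 7, prepending L[row]:
  step 1: row=7, L[7]='$', prepend. Next row=LF[7]=0
  step 2: row=0, L[0]='z', prepend. Next row=LF[0]=10
  step 3: row=10, L[10]='y', prepend. Next row=LF[10]=9
  step 4: row=9, L[9]='y', prepend. Next row=LF[9]=8
  step 5: row=8, L[8]='x', prepend. Next row=LF[8]=6
  step 6: row=6, L[6]='x', prepend. Next row=LF[6]=5
  step 7: row=5, L[5]='x', prepend. Next row=LF[5]=4
  step 8: row=4, L[4]='x', prepend. Next row=LF[4]=3
  step 9: row=3, L[3]='x', prepend. Next row=LF[3]=2
  step 10: row=2, L[2]='x', prepend. Next row=LF[2]=1
  step 11: row=1, L[1]='y', prepend. Next row=LF[1]=7
Reversed output: yxxxxxxyyz$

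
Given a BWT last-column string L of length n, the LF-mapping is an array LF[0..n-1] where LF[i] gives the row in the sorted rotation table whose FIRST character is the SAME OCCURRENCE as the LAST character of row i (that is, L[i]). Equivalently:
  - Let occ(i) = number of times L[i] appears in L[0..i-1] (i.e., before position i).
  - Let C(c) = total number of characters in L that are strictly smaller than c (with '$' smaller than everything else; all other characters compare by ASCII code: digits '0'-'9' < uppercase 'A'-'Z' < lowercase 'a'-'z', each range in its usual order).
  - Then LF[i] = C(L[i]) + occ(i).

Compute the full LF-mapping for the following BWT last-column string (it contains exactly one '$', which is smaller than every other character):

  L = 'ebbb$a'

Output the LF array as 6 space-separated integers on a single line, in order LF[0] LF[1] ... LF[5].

Answer: 5 2 3 4 0 1

Derivation:
Char counts: '$':1, 'a':1, 'b':3, 'e':1
C (first-col start): C('$')=0, C('a')=1, C('b')=2, C('e')=5
L[0]='e': occ=0, LF[0]=C('e')+0=5+0=5
L[1]='b': occ=0, LF[1]=C('b')+0=2+0=2
L[2]='b': occ=1, LF[2]=C('b')+1=2+1=3
L[3]='b': occ=2, LF[3]=C('b')+2=2+2=4
L[4]='$': occ=0, LF[4]=C('$')+0=0+0=0
L[5]='a': occ=0, LF[5]=C('a')+0=1+0=1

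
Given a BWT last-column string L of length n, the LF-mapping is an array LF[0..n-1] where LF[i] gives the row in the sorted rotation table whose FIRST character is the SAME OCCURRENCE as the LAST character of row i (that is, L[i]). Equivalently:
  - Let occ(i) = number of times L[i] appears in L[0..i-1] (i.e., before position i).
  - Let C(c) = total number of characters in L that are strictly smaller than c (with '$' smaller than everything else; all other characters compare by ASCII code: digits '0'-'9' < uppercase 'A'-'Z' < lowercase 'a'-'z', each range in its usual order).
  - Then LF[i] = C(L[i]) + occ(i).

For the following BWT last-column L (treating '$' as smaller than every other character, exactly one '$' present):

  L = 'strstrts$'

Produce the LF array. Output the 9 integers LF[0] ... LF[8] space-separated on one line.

Answer: 3 6 1 4 7 2 8 5 0

Derivation:
Char counts: '$':1, 'r':2, 's':3, 't':3
C (first-col start): C('$')=0, C('r')=1, C('s')=3, C('t')=6
L[0]='s': occ=0, LF[0]=C('s')+0=3+0=3
L[1]='t': occ=0, LF[1]=C('t')+0=6+0=6
L[2]='r': occ=0, LF[2]=C('r')+0=1+0=1
L[3]='s': occ=1, LF[3]=C('s')+1=3+1=4
L[4]='t': occ=1, LF[4]=C('t')+1=6+1=7
L[5]='r': occ=1, LF[5]=C('r')+1=1+1=2
L[6]='t': occ=2, LF[6]=C('t')+2=6+2=8
L[7]='s': occ=2, LF[7]=C('s')+2=3+2=5
L[8]='$': occ=0, LF[8]=C('$')+0=0+0=0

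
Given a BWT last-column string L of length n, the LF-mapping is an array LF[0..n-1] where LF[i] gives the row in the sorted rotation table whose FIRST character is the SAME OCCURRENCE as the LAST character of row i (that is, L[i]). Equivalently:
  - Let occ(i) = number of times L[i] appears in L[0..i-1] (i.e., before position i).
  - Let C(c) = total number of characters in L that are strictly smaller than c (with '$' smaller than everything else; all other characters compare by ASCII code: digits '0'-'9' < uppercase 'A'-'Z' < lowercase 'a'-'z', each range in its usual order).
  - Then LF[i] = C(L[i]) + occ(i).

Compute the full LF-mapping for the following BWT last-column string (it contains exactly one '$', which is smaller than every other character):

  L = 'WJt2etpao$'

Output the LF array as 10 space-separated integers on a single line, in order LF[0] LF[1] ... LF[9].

Char counts: '$':1, '2':1, 'J':1, 'W':1, 'a':1, 'e':1, 'o':1, 'p':1, 't':2
C (first-col start): C('$')=0, C('2')=1, C('J')=2, C('W')=3, C('a')=4, C('e')=5, C('o')=6, C('p')=7, C('t')=8
L[0]='W': occ=0, LF[0]=C('W')+0=3+0=3
L[1]='J': occ=0, LF[1]=C('J')+0=2+0=2
L[2]='t': occ=0, LF[2]=C('t')+0=8+0=8
L[3]='2': occ=0, LF[3]=C('2')+0=1+0=1
L[4]='e': occ=0, LF[4]=C('e')+0=5+0=5
L[5]='t': occ=1, LF[5]=C('t')+1=8+1=9
L[6]='p': occ=0, LF[6]=C('p')+0=7+0=7
L[7]='a': occ=0, LF[7]=C('a')+0=4+0=4
L[8]='o': occ=0, LF[8]=C('o')+0=6+0=6
L[9]='$': occ=0, LF[9]=C('$')+0=0+0=0

Answer: 3 2 8 1 5 9 7 4 6 0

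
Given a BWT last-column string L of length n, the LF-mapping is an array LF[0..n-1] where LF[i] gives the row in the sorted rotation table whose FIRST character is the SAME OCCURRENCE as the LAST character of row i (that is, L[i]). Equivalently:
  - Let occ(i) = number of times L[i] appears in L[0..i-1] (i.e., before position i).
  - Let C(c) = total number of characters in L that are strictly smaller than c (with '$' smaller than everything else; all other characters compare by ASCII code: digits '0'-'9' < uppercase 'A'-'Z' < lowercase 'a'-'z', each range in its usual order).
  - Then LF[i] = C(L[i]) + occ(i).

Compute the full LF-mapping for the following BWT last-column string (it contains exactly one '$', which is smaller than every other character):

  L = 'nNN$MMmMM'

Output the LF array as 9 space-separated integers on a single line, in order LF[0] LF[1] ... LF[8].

Answer: 8 5 6 0 1 2 7 3 4

Derivation:
Char counts: '$':1, 'M':4, 'N':2, 'm':1, 'n':1
C (first-col start): C('$')=0, C('M')=1, C('N')=5, C('m')=7, C('n')=8
L[0]='n': occ=0, LF[0]=C('n')+0=8+0=8
L[1]='N': occ=0, LF[1]=C('N')+0=5+0=5
L[2]='N': occ=1, LF[2]=C('N')+1=5+1=6
L[3]='$': occ=0, LF[3]=C('$')+0=0+0=0
L[4]='M': occ=0, LF[4]=C('M')+0=1+0=1
L[5]='M': occ=1, LF[5]=C('M')+1=1+1=2
L[6]='m': occ=0, LF[6]=C('m')+0=7+0=7
L[7]='M': occ=2, LF[7]=C('M')+2=1+2=3
L[8]='M': occ=3, LF[8]=C('M')+3=1+3=4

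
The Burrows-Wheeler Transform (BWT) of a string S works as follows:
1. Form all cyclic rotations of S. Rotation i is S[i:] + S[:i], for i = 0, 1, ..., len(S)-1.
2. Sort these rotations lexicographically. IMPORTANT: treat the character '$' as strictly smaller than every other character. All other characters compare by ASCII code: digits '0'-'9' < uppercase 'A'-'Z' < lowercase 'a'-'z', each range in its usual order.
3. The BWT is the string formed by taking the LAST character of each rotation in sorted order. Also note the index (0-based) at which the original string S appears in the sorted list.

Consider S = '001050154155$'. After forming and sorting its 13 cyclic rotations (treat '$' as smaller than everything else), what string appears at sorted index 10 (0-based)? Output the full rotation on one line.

Answer: 50154155$0010

Derivation:
All 13 rotations (rotation i = S[i:]+S[:i]):
  rot[0] = 001050154155$
  rot[1] = 01050154155$0
  rot[2] = 1050154155$00
  rot[3] = 050154155$001
  rot[4] = 50154155$0010
  rot[5] = 0154155$00105
  rot[6] = 154155$001050
  rot[7] = 54155$0010501
  rot[8] = 4155$00105015
  rot[9] = 155$001050154
  rot[10] = 55$0010501541
  rot[11] = 5$00105015415
  rot[12] = $001050154155
Sorted (with $ < everything):
  sorted[0] = $001050154155
  sorted[1] = 001050154155$
  sorted[2] = 01050154155$0
  sorted[3] = 0154155$00105
  sorted[4] = 050154155$001
  sorted[5] = 1050154155$00
  sorted[6] = 154155$001050
  sorted[7] = 155$001050154
  sorted[8] = 4155$00105015
  sorted[9] = 5$00105015415
  sorted[10] = 50154155$0010
  sorted[11] = 54155$0010501
  sorted[12] = 55$0010501541
sorted[10] = 50154155$0010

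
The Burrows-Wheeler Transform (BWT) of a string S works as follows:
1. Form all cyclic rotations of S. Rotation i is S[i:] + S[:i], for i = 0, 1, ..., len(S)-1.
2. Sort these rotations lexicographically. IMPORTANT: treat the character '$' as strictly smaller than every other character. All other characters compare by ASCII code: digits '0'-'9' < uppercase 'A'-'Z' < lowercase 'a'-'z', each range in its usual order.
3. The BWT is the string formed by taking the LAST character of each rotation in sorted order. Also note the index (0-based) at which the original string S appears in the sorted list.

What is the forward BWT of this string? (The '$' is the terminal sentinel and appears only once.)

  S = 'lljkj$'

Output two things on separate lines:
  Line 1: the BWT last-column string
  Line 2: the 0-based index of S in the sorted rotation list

All 6 rotations (rotation i = S[i:]+S[:i]):
  rot[0] = lljkj$
  rot[1] = ljkj$l
  rot[2] = jkj$ll
  rot[3] = kj$llj
  rot[4] = j$lljk
  rot[5] = $lljkj
Sorted (with $ < everything):
  sorted[0] = $lljkj  (last char: 'j')
  sorted[1] = j$lljk  (last char: 'k')
  sorted[2] = jkj$ll  (last char: 'l')
  sorted[3] = kj$llj  (last char: 'j')
  sorted[4] = ljkj$l  (last char: 'l')
  sorted[5] = lljkj$  (last char: '$')
Last column: jkljl$
Original string S is at sorted index 5

Answer: jkljl$
5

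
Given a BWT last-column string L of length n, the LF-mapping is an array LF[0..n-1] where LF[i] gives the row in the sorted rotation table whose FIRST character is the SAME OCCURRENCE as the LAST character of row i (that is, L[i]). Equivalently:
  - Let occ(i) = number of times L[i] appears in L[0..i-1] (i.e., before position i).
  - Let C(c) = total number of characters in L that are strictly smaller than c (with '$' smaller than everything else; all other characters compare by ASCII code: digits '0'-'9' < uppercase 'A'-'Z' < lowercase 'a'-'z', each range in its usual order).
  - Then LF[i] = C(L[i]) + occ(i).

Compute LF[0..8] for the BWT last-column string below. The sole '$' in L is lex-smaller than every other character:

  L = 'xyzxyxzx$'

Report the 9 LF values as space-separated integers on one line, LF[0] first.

Char counts: '$':1, 'x':4, 'y':2, 'z':2
C (first-col start): C('$')=0, C('x')=1, C('y')=5, C('z')=7
L[0]='x': occ=0, LF[0]=C('x')+0=1+0=1
L[1]='y': occ=0, LF[1]=C('y')+0=5+0=5
L[2]='z': occ=0, LF[2]=C('z')+0=7+0=7
L[3]='x': occ=1, LF[3]=C('x')+1=1+1=2
L[4]='y': occ=1, LF[4]=C('y')+1=5+1=6
L[5]='x': occ=2, LF[5]=C('x')+2=1+2=3
L[6]='z': occ=1, LF[6]=C('z')+1=7+1=8
L[7]='x': occ=3, LF[7]=C('x')+3=1+3=4
L[8]='$': occ=0, LF[8]=C('$')+0=0+0=0

Answer: 1 5 7 2 6 3 8 4 0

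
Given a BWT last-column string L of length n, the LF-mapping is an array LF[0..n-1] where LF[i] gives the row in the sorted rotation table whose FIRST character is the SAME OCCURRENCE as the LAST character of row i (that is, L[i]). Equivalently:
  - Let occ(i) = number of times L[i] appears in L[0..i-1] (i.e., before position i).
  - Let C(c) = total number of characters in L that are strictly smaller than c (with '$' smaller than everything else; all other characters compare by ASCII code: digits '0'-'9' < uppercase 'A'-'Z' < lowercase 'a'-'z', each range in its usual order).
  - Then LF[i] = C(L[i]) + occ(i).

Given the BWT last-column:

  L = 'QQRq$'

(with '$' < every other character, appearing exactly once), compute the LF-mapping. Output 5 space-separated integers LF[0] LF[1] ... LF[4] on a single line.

Char counts: '$':1, 'Q':2, 'R':1, 'q':1
C (first-col start): C('$')=0, C('Q')=1, C('R')=3, C('q')=4
L[0]='Q': occ=0, LF[0]=C('Q')+0=1+0=1
L[1]='Q': occ=1, LF[1]=C('Q')+1=1+1=2
L[2]='R': occ=0, LF[2]=C('R')+0=3+0=3
L[3]='q': occ=0, LF[3]=C('q')+0=4+0=4
L[4]='$': occ=0, LF[4]=C('$')+0=0+0=0

Answer: 1 2 3 4 0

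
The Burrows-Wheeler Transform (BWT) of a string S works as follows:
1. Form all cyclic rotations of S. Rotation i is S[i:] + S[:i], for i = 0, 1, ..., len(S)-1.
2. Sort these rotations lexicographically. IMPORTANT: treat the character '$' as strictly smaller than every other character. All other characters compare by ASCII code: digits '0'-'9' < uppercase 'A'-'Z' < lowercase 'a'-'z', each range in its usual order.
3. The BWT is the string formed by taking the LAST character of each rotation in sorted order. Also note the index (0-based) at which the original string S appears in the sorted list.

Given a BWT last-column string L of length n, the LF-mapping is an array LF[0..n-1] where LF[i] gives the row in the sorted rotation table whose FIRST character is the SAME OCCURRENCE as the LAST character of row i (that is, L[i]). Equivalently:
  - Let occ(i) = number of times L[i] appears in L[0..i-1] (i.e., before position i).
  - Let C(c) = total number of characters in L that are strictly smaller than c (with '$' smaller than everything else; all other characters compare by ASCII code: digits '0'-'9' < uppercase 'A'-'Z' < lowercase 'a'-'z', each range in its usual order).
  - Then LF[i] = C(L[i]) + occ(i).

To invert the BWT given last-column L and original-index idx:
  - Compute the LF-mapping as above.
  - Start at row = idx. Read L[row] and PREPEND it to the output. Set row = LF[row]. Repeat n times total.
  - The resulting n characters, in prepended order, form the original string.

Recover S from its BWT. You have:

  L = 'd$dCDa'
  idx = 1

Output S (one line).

LF mapping: 4 0 5 1 2 3
Walk LF starting at row 1, prepending L[row]:
  step 1: row=1, L[1]='$', prepend. Next row=LF[1]=0
  step 2: row=0, L[0]='d', prepend. Next row=LF[0]=4
  step 3: row=4, L[4]='D', prepend. Next row=LF[4]=2
  step 4: row=2, L[2]='d', prepend. Next row=LF[2]=5
  step 5: row=5, L[5]='a', prepend. Next row=LF[5]=3
  step 6: row=3, L[3]='C', prepend. Next row=LF[3]=1
Reversed output: CadDd$

Answer: CadDd$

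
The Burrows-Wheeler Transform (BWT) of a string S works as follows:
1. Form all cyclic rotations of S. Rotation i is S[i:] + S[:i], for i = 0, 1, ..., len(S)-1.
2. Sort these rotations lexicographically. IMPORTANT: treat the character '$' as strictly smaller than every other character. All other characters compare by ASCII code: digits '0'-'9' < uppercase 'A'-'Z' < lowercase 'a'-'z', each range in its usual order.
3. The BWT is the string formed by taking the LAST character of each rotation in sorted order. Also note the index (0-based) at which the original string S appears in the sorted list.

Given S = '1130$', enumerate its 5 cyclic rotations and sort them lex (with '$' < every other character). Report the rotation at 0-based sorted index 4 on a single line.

All 5 rotations (rotation i = S[i:]+S[:i]):
  rot[0] = 1130$
  rot[1] = 130$1
  rot[2] = 30$11
  rot[3] = 0$113
  rot[4] = $1130
Sorted (with $ < everything):
  sorted[0] = $1130
  sorted[1] = 0$113
  sorted[2] = 1130$
  sorted[3] = 130$1
  sorted[4] = 30$11
sorted[4] = 30$11

Answer: 30$11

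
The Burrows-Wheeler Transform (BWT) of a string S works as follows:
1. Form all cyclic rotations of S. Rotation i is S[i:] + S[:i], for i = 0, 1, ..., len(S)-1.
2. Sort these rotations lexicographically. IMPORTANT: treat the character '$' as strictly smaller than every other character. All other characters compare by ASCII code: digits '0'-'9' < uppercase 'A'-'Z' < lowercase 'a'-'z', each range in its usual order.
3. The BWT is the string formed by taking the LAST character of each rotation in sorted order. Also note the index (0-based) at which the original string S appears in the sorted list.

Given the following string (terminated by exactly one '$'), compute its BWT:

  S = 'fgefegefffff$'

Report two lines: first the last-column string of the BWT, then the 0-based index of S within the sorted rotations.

Answer: fggffefffe$fe
10

Derivation:
All 13 rotations (rotation i = S[i:]+S[:i]):
  rot[0] = fgefegefffff$
  rot[1] = gefegefffff$f
  rot[2] = efegefffff$fg
  rot[3] = fegefffff$fge
  rot[4] = egefffff$fgef
  rot[5] = gefffff$fgefe
  rot[6] = efffff$fgefeg
  rot[7] = fffff$fgefege
  rot[8] = ffff$fgefegef
  rot[9] = fff$fgefegeff
  rot[10] = ff$fgefegefff
  rot[11] = f$fgefegeffff
  rot[12] = $fgefegefffff
Sorted (with $ < everything):
  sorted[0] = $fgefegefffff  (last char: 'f')
  sorted[1] = efegefffff$fg  (last char: 'g')
  sorted[2] = efffff$fgefeg  (last char: 'g')
  sorted[3] = egefffff$fgef  (last char: 'f')
  sorted[4] = f$fgefegeffff  (last char: 'f')
  sorted[5] = fegefffff$fge  (last char: 'e')
  sorted[6] = ff$fgefegefff  (last char: 'f')
  sorted[7] = fff$fgefegeff  (last char: 'f')
  sorted[8] = ffff$fgefegef  (last char: 'f')
  sorted[9] = fffff$fgefege  (last char: 'e')
  sorted[10] = fgefegefffff$  (last char: '$')
  sorted[11] = gefegefffff$f  (last char: 'f')
  sorted[12] = gefffff$fgefe  (last char: 'e')
Last column: fggffefffe$fe
Original string S is at sorted index 10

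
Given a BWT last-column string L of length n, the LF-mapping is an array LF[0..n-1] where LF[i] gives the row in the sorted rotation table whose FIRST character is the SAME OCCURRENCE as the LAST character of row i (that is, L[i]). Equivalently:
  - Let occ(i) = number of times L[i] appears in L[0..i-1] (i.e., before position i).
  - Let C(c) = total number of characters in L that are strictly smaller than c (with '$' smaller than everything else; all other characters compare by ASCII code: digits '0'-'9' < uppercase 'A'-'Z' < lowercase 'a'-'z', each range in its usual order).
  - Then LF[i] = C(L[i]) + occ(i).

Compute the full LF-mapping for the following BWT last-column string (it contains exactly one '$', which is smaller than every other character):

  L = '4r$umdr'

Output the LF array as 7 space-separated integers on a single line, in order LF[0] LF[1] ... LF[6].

Char counts: '$':1, '4':1, 'd':1, 'm':1, 'r':2, 'u':1
C (first-col start): C('$')=0, C('4')=1, C('d')=2, C('m')=3, C('r')=4, C('u')=6
L[0]='4': occ=0, LF[0]=C('4')+0=1+0=1
L[1]='r': occ=0, LF[1]=C('r')+0=4+0=4
L[2]='$': occ=0, LF[2]=C('$')+0=0+0=0
L[3]='u': occ=0, LF[3]=C('u')+0=6+0=6
L[4]='m': occ=0, LF[4]=C('m')+0=3+0=3
L[5]='d': occ=0, LF[5]=C('d')+0=2+0=2
L[6]='r': occ=1, LF[6]=C('r')+1=4+1=5

Answer: 1 4 0 6 3 2 5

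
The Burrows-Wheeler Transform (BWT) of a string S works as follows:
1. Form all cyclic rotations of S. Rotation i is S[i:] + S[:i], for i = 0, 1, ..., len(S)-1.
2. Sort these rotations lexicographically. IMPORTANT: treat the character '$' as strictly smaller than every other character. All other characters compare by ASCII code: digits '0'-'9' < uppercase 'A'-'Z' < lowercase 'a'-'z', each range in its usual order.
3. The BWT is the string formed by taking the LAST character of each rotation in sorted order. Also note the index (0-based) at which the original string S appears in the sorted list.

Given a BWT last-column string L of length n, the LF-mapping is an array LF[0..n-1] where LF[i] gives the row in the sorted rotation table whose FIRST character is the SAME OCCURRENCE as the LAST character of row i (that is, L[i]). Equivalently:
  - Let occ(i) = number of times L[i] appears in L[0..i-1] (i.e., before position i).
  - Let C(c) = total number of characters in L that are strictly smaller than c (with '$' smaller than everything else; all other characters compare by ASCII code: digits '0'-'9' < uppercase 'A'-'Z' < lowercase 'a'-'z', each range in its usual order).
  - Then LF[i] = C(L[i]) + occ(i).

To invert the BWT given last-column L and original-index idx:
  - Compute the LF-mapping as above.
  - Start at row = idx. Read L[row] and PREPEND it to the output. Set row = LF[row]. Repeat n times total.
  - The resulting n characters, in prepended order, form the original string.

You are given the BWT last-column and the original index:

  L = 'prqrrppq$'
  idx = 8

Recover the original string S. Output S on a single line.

LF mapping: 1 6 4 7 8 2 3 5 0
Walk LF starting at row 8, prepending L[row]:
  step 1: row=8, L[8]='$', prepend. Next row=LF[8]=0
  step 2: row=0, L[0]='p', prepend. Next row=LF[0]=1
  step 3: row=1, L[1]='r', prepend. Next row=LF[1]=6
  step 4: row=6, L[6]='p', prepend. Next row=LF[6]=3
  step 5: row=3, L[3]='r', prepend. Next row=LF[3]=7
  step 6: row=7, L[7]='q', prepend. Next row=LF[7]=5
  step 7: row=5, L[5]='p', prepend. Next row=LF[5]=2
  step 8: row=2, L[2]='q', prepend. Next row=LF[2]=4
  step 9: row=4, L[4]='r', prepend. Next row=LF[4]=8
Reversed output: rqpqrprp$

Answer: rqpqrprp$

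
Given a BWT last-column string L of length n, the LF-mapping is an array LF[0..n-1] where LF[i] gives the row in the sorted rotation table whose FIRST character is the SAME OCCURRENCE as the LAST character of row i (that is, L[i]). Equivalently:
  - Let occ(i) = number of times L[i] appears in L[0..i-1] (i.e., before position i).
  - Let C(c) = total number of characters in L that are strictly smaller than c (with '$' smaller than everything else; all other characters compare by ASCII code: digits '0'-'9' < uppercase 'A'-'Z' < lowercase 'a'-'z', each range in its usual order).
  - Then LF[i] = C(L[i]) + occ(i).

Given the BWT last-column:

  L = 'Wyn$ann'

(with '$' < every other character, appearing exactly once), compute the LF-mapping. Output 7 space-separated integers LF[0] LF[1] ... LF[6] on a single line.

Answer: 1 6 3 0 2 4 5

Derivation:
Char counts: '$':1, 'W':1, 'a':1, 'n':3, 'y':1
C (first-col start): C('$')=0, C('W')=1, C('a')=2, C('n')=3, C('y')=6
L[0]='W': occ=0, LF[0]=C('W')+0=1+0=1
L[1]='y': occ=0, LF[1]=C('y')+0=6+0=6
L[2]='n': occ=0, LF[2]=C('n')+0=3+0=3
L[3]='$': occ=0, LF[3]=C('$')+0=0+0=0
L[4]='a': occ=0, LF[4]=C('a')+0=2+0=2
L[5]='n': occ=1, LF[5]=C('n')+1=3+1=4
L[6]='n': occ=2, LF[6]=C('n')+2=3+2=5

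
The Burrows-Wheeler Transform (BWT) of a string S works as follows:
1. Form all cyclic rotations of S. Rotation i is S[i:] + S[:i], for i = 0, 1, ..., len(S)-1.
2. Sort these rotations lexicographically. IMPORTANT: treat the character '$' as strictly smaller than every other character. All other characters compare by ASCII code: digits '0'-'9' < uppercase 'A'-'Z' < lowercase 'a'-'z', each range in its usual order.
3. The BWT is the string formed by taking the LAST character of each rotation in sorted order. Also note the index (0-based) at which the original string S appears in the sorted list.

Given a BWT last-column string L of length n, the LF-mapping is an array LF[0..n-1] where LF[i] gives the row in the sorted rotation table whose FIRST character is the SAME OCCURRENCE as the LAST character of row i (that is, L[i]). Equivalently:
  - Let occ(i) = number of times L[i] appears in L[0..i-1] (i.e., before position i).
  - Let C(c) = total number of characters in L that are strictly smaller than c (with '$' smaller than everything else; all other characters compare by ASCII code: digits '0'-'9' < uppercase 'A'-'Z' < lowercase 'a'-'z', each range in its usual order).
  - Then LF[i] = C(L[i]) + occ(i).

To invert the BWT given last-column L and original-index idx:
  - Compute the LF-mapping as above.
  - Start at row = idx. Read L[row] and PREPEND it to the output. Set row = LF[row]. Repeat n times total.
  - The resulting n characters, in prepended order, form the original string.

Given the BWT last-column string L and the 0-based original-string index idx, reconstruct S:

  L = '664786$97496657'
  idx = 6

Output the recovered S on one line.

Answer: 66447596797686$

Derivation:
LF mapping: 4 5 1 9 12 6 0 13 10 2 14 7 8 3 11
Walk LF starting at row 6, prepending L[row]:
  step 1: row=6, L[6]='$', prepend. Next row=LF[6]=0
  step 2: row=0, L[0]='6', prepend. Next row=LF[0]=4
  step 3: row=4, L[4]='8', prepend. Next row=LF[4]=12
  step 4: row=12, L[12]='6', prepend. Next row=LF[12]=8
  step 5: row=8, L[8]='7', prepend. Next row=LF[8]=10
  step 6: row=10, L[10]='9', prepend. Next row=LF[10]=14
  step 7: row=14, L[14]='7', prepend. Next row=LF[14]=11
  step 8: row=11, L[11]='6', prepend. Next row=LF[11]=7
  step 9: row=7, L[7]='9', prepend. Next row=LF[7]=13
  step 10: row=13, L[13]='5', prepend. Next row=LF[13]=3
  step 11: row=3, L[3]='7', prepend. Next row=LF[3]=9
  step 12: row=9, L[9]='4', prepend. Next row=LF[9]=2
  step 13: row=2, L[2]='4', prepend. Next row=LF[2]=1
  step 14: row=1, L[1]='6', prepend. Next row=LF[1]=5
  step 15: row=5, L[5]='6', prepend. Next row=LF[5]=6
Reversed output: 66447596797686$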